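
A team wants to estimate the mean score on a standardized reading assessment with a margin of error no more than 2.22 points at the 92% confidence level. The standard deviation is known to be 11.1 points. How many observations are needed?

n = 77

For a mean, the margin of error is E = z·σ/√n, so n = (zσ/E)².
At 92% confidence, z = 1.751.
n = (1.751 × 11.1 / 2.22)² = 76.65
Round up: n = 77.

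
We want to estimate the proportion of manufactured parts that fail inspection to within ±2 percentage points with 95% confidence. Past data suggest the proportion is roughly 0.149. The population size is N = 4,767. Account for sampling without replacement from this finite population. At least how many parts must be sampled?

For a proportion with margin E = 0.02 at 95% confidence, z = 1.960.
n = p̂(1−p̂)(z/E)² = 0.149 × 0.851 × (1.960/0.02)² = 1217.78 — call this n₀.
Finite-population correction with N = 4,767: n = n₀ / (1 + (n₀−1)/N) = 1217.78 / 1.255 = 970.34
Round up: n = 971.

971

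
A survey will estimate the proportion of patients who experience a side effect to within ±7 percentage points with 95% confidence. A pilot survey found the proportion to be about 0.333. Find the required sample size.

n = 175

For a proportion with margin E = 0.07 at 95% confidence, z = 1.960.
n = p̂(1−p̂)(z/E)² = 0.333 × 0.667 × (1.960/0.07)² = 174.14
Round up: n = 175.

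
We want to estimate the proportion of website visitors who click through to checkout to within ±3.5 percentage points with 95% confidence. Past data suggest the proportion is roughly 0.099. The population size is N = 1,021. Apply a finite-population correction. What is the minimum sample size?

220

For a proportion with margin E = 0.035 at 95% confidence, z = 1.960.
n = p̂(1−p̂)(z/E)² = 0.099 × 0.901 × (1.960/0.035)² = 279.73 — call this n₀.
Finite-population correction with N = 1,021: n = n₀ / (1 + (n₀−1)/N) = 279.73 / 1.273 = 219.74
Round up: n = 220.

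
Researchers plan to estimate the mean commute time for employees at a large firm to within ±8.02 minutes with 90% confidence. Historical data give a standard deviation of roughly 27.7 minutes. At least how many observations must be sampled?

33

For a mean, the margin of error is E = z·σ/√n, so n = (zσ/E)².
At 90% confidence, z = 1.645.
n = (1.645 × 27.7 / 8.02)² = 32.28
Round up: n = 33.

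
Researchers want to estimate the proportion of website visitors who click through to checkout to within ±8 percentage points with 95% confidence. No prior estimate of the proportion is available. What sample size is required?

For a proportion with margin E = 0.08 at 95% confidence, z = 1.960.
With no prior estimate, use p = 0.5, which maximizes p(1−p) at 0.25.
n = 0.25 × (z/E)² = 0.25 × (1.960/0.08)² = 150.06
Round up: n = 151.

n = 151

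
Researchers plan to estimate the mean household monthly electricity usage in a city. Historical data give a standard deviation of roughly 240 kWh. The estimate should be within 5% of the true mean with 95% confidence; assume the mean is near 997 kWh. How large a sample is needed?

For a mean, the margin of error is E = z·σ/√n, so n = (zσ/E)².
At 95% confidence, z = 1.960.
E = 5% of 997 = 49.85 kWh.
n = (1.960 × 240 / 49.85)² = 89.04
Round up: n = 90.

90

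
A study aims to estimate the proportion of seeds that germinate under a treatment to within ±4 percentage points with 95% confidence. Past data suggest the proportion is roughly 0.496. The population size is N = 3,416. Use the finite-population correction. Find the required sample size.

For a proportion with margin E = 0.04 at 95% confidence, z = 1.960.
n = p̂(1−p̂)(z/E)² = 0.496 × 0.504 × (1.960/0.04)² = 600.21 — call this n₀.
Finite-population correction with N = 3,416: n = n₀ / (1 + (n₀−1)/N) = 600.21 / 1.175 = 510.82
Round up: n = 511.

511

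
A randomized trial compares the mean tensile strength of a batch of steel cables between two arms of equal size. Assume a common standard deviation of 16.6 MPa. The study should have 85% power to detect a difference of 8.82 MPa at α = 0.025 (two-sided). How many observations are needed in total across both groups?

154 total

For two equal groups, n per group = 2·((z_{α/2} + z_β)·σ/δ)².
z_{α/2} = 2.241; z_β = 1.036 (power 85%).
n = 2 × (3.277 × 16.6 / 8.82)² = 2 × 38.04 = 76.08
Round up: n = 77 per group.
Total across both groups: 2 × 77 = 154.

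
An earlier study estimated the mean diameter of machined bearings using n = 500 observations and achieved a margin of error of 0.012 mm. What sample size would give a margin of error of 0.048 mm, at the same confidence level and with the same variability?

Margin of error scales as 1/√n, so n₂ = n₁·(E₁/E₂)².
n₂ = 500 × (0.012/0.048)² = 500 × 0.0625 = 31.25
Round up: n₂ = 32.

n = 32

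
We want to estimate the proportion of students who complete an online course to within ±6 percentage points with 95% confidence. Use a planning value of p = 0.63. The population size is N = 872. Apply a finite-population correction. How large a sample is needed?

194

For a proportion with margin E = 0.06 at 95% confidence, z = 1.960.
n = p̂(1−p̂)(z/E)² = 0.63 × 0.37 × (1.960/0.06)² = 248.74 — call this n₀.
Finite-population correction with N = 872: n = n₀ / (1 + (n₀−1)/N) = 248.74 / 1.284 = 193.72
Round up: n = 194.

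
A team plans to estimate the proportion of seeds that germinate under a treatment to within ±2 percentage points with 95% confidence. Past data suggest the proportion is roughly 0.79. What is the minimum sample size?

For a proportion with margin E = 0.02 at 95% confidence, z = 1.960.
n = p̂(1−p̂)(z/E)² = 0.79 × 0.21 × (1.960/0.02)² = 1593.30
Round up: n = 1594.

1594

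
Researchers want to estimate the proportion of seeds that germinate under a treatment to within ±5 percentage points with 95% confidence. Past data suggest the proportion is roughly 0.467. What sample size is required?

383

For a proportion with margin E = 0.05 at 95% confidence, z = 1.960.
n = p̂(1−p̂)(z/E)² = 0.467 × 0.533 × (1.960/0.05)² = 382.49
Round up: n = 383.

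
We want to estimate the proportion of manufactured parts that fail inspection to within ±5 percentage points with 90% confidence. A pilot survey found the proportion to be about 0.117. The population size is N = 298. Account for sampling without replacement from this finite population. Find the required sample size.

n = 82

For a proportion with margin E = 0.05 at 90% confidence, z = 1.645.
n = p̂(1−p̂)(z/E)² = 0.117 × 0.883 × (1.645/0.05)² = 111.82 — call this n₀.
Finite-population correction with N = 298: n = n₀ / (1 + (n₀−1)/N) = 111.82 / 1.372 = 81.50
Round up: n = 82.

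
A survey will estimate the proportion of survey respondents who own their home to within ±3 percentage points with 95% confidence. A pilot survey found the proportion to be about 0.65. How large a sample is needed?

For a proportion with margin E = 0.03 at 95% confidence, z = 1.960.
n = p̂(1−p̂)(z/E)² = 0.65 × 0.35 × (1.960/0.03)² = 971.07
Round up: n = 972.

n = 972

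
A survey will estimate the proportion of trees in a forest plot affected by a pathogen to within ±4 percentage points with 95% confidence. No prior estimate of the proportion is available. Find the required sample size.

601

For a proportion with margin E = 0.04 at 95% confidence, z = 1.960.
With no prior estimate, use p = 0.5, which maximizes p(1−p) at 0.25.
n = 0.25 × (z/E)² = 0.25 × (1.960/0.04)² = 600.25
Round up: n = 601.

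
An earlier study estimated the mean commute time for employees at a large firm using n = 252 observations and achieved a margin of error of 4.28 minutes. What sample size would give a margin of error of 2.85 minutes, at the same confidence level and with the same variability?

Margin of error scales as 1/√n, so n₂ = n₁·(E₁/E₂)².
n₂ = 252 × (4.28/2.85)² = 252 × 2.255 = 568.26
Round up: n₂ = 569.

569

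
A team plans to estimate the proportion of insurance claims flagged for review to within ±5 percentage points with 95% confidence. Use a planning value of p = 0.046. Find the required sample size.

n = 68

For a proportion with margin E = 0.05 at 95% confidence, z = 1.960.
n = p̂(1−p̂)(z/E)² = 0.046 × 0.954 × (1.960/0.05)² = 67.43
Round up: n = 68.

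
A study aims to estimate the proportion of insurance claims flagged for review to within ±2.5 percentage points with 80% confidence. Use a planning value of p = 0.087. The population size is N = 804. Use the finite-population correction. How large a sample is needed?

For a proportion with margin E = 0.025 at 80% confidence, z = 1.282.
n = p̂(1−p̂)(z/E)² = 0.087 × 0.913 × (1.282/0.025)² = 208.87 — call this n₀.
Finite-population correction with N = 804: n = n₀ / (1 + (n₀−1)/N) = 208.87 / 1.259 = 165.90
Round up: n = 166.

166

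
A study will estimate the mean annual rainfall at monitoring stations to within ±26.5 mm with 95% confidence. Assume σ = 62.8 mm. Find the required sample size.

For a mean, the margin of error is E = z·σ/√n, so n = (zσ/E)².
At 95% confidence, z = 1.960.
n = (1.960 × 62.8 / 26.5)² = 21.57
Round up: n = 22.

22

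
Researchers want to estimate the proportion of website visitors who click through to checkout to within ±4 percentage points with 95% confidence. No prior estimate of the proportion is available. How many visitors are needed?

n = 601

For a proportion with margin E = 0.04 at 95% confidence, z = 1.960.
With no prior estimate, use p = 0.5, which maximizes p(1−p) at 0.25.
n = 0.25 × (z/E)² = 0.25 × (1.960/0.04)² = 600.25
Round up: n = 601.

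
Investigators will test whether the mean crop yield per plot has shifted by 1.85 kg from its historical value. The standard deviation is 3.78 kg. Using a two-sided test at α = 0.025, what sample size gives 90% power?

n = 52

For a one-sample z-test, n = ((z_{α/2} + z_β)·σ/δ)².
z_{α/2} = 2.241 (two-sided α = 0.025); z_β = 1.282 (power 90% → β = 0.1).
n = (3.523 × 3.78 / 1.85)² = 51.82
Round up: n = 52.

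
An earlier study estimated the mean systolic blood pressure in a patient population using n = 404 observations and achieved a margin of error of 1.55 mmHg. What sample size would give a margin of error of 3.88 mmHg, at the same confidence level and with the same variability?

Margin of error scales as 1/√n, so n₂ = n₁·(E₁/E₂)².
n₂ = 404 × (1.55/3.88)² = 404 × 0.1596 = 64.48
Round up: n₂ = 65.

65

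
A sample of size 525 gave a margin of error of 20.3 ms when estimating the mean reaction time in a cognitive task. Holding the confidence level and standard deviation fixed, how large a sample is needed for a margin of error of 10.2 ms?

Margin of error scales as 1/√n, so n₂ = n₁·(E₁/E₂)².
n₂ = 525 × (20.3/10.2)² = 525 × 3.961 = 2079.53
Round up: n₂ = 2080.

2080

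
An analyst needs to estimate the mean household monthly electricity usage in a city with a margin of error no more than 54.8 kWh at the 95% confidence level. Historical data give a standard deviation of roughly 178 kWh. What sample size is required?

n = 41

For a mean, the margin of error is E = z·σ/√n, so n = (zσ/E)².
At 95% confidence, z = 1.960.
n = (1.960 × 178 / 54.8)² = 40.53
Round up: n = 41.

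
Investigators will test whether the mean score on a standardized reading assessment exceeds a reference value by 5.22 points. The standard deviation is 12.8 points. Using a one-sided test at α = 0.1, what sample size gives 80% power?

For a one-sample z-test, n = ((z_α + z_β)·σ/δ)².
z_α = 1.282 (one-sided α = 0.1); z_β = 0.842 (power 80% → β = 0.2).
n = (2.124 × 12.8 / 5.22)² = 27.13
Round up: n = 28.

28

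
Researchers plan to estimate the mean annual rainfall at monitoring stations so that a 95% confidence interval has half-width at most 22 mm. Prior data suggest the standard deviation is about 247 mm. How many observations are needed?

485

For a mean, the margin of error is E = z·σ/√n, so n = (zσ/E)².
At 95% confidence, z = 1.960.
n = (1.960 × 247 / 22)² = 484.24
Round up: n = 485.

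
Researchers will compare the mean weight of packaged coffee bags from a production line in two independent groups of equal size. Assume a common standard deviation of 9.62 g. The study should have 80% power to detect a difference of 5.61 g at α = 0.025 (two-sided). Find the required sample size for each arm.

56 per group

For two equal groups, n per group = 2·((z_{α/2} + z_β)·σ/δ)².
z_{α/2} = 2.241; z_β = 0.842 (power 80%).
n = 2 × (3.083 × 9.62 / 5.61)² = 2 × 27.95 = 55.90
Round up: n = 56 per group.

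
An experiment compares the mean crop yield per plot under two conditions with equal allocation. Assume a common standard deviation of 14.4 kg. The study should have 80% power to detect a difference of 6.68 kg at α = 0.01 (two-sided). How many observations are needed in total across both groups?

218 total

For two equal groups, n per group = 2·((z_{α/2} + z_β)·σ/δ)².
z_{α/2} = 2.576; z_β = 0.842 (power 80%).
n = 2 × (3.418 × 14.4 / 6.68)² = 2 × 54.29 = 108.58
Round up: n = 109 per group.
Total across both groups: 2 × 109 = 218.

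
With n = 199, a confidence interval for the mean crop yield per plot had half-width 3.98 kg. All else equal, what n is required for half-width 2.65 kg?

Margin of error scales as 1/√n, so n₂ = n₁·(E₁/E₂)².
n₂ = 199 × (3.98/2.65)² = 199 × 2.256 = 448.94
Round up: n₂ = 449.

449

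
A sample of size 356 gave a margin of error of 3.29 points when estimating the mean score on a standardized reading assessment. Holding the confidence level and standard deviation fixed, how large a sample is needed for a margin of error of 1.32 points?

2212

Margin of error scales as 1/√n, so n₂ = n₁·(E₁/E₂)².
n₂ = 356 × (3.29/1.32)² = 356 × 6.212 = 2211.47
Round up: n₂ = 2212.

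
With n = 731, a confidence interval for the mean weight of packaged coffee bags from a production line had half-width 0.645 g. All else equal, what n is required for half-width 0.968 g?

Margin of error scales as 1/√n, so n₂ = n₁·(E₁/E₂)².
n₂ = 731 × (0.645/0.968)² = 731 × 0.444 = 324.56
Round up: n₂ = 325.

325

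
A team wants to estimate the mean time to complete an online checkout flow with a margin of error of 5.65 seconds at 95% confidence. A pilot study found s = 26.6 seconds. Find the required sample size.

86

For a mean, the margin of error is E = z·σ/√n, so n = (zσ/E)².
At 95% confidence, z = 1.960.
n = (1.960 × 26.6 / 5.65)² = 85.15
Round up: n = 86.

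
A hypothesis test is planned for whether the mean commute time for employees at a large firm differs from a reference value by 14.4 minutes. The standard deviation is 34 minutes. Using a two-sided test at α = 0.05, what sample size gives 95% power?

n = 73

For a one-sample z-test, n = ((z_{α/2} + z_β)·σ/δ)².
z_{α/2} = 1.960 (two-sided α = 0.05); z_β = 1.645 (power 95% → β = 0.05).
n = (3.605 × 34 / 14.4)² = 72.45
Round up: n = 73.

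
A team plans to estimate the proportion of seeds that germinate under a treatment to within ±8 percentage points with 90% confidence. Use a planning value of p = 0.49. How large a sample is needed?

n = 106

For a proportion with margin E = 0.08 at 90% confidence, z = 1.645.
n = p̂(1−p̂)(z/E)² = 0.49 × 0.51 × (1.645/0.08)² = 105.66
Round up: n = 106.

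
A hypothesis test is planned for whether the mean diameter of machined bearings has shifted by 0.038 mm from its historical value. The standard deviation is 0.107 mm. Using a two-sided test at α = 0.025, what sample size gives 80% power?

76

For a one-sample z-test, n = ((z_{α/2} + z_β)·σ/δ)².
z_{α/2} = 2.241 (two-sided α = 0.025); z_β = 0.842 (power 80% → β = 0.2).
n = (3.083 × 0.107 / 0.038)² = 75.36
Round up: n = 76.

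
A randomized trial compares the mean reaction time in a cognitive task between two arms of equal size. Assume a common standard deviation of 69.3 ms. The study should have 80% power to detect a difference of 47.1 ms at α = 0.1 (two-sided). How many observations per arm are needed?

For two equal groups, n per group = 2·((z_{α/2} + z_β)·σ/δ)².
z_{α/2} = 1.645; z_β = 0.842 (power 80%).
n = 2 × (2.487 × 69.3 / 47.1)² = 2 × 13.39 = 26.78
Round up: n = 27 per group.

27 per group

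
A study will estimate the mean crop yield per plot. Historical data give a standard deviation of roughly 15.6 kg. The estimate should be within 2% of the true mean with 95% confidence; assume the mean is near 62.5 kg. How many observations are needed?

599

For a mean, the margin of error is E = z·σ/√n, so n = (zσ/E)².
At 95% confidence, z = 1.960.
E = 2% of 62.5 = 1.25 kg.
n = (1.960 × 15.6 / 1.25)² = 598.33
Round up: n = 599.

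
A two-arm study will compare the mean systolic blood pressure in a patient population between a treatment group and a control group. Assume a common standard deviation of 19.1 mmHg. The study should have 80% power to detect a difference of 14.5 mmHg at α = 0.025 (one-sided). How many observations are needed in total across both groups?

56 total

For two equal groups, n per group = 2·((z_α + z_β)·σ/δ)².
z_α = 1.960; z_β = 0.842 (power 80%).
n = 2 × (2.802 × 19.1 / 14.5)² = 2 × 13.62 = 27.24
Round up: n = 28 per group.
Total across both groups: 2 × 28 = 56.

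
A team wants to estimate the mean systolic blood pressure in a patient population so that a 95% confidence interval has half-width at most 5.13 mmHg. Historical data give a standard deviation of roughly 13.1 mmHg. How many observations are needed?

26

For a mean, the margin of error is E = z·σ/√n, so n = (zσ/E)².
At 95% confidence, z = 1.960.
n = (1.960 × 13.1 / 5.13)² = 25.05
Round up: n = 26.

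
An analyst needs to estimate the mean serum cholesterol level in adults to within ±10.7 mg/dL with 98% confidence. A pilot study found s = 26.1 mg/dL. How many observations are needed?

For a mean, the margin of error is E = z·σ/√n, so n = (zσ/E)².
At 98% confidence, z = 2.326.
n = (2.326 × 26.1 / 10.7)² = 32.19
Round up: n = 33.

n = 33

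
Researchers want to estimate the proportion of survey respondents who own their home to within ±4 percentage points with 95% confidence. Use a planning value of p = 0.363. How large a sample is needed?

For a proportion with margin E = 0.04 at 95% confidence, z = 1.960.
n = p̂(1−p̂)(z/E)² = 0.363 × 0.637 × (1.960/0.04)² = 555.19
Round up: n = 556.

n = 556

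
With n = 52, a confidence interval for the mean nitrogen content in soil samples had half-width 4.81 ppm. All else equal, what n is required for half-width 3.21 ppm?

n = 117

Margin of error scales as 1/√n, so n₂ = n₁·(E₁/E₂)².
n₂ = 52 × (4.81/3.21)² = 52 × 2.245 = 116.74
Round up: n₂ = 117.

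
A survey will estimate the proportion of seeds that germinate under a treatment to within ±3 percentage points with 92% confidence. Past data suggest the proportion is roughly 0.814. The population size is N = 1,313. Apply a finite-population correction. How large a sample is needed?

For a proportion with margin E = 0.03 at 92% confidence, z = 1.751.
n = p̂(1−p̂)(z/E)² = 0.814 × 0.186 × (1.751/0.03)² = 515.78 — call this n₀.
Finite-population correction with N = 1,313: n = n₀ / (1 + (n₀−1)/N) = 515.78 / 1.392 = 370.53
Round up: n = 371.

371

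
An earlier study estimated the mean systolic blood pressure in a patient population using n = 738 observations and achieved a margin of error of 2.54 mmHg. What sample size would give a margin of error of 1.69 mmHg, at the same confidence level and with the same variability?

1668

Margin of error scales as 1/√n, so n₂ = n₁·(E₁/E₂)².
n₂ = 738 × (2.54/1.69)² = 738 × 2.259 = 1667.14
Round up: n₂ = 1668.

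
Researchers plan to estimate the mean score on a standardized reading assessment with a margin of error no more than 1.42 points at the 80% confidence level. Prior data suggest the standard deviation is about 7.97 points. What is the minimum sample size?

n = 52

For a mean, the margin of error is E = z·σ/√n, so n = (zσ/E)².
At 80% confidence, z = 1.282.
n = (1.282 × 7.97 / 1.42)² = 51.77
Round up: n = 52.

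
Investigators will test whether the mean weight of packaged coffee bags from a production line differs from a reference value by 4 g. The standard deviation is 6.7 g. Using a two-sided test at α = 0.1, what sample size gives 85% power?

21

For a one-sample z-test, n = ((z_{α/2} + z_β)·σ/δ)².
z_{α/2} = 1.645 (two-sided α = 0.1); z_β = 1.036 (power 85% → β = 0.15).
n = (2.681 × 6.7 / 4)² = 20.17
Round up: n = 21.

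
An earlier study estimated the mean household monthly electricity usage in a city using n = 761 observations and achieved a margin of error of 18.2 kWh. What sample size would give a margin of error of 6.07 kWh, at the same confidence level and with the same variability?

n = 6842

Margin of error scales as 1/√n, so n₂ = n₁·(E₁/E₂)².
n₂ = 761 × (18.2/6.07)² = 761 × 8.99 = 6841.39
Round up: n₂ = 6842.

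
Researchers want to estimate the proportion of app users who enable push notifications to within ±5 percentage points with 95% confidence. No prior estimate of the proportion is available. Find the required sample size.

385

For a proportion with margin E = 0.05 at 95% confidence, z = 1.960.
With no prior estimate, use p = 0.5, which maximizes p(1−p) at 0.25.
n = 0.25 × (z/E)² = 0.25 × (1.960/0.05)² = 384.16
Round up: n = 385.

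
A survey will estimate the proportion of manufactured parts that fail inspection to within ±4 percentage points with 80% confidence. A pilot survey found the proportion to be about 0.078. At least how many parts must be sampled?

For a proportion with margin E = 0.04 at 80% confidence, z = 1.282.
n = p̂(1−p̂)(z/E)² = 0.078 × 0.922 × (1.282/0.04)² = 73.87
Round up: n = 74.

n = 74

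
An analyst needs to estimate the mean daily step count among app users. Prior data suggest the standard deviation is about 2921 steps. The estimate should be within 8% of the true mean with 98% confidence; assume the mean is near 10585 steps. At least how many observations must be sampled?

65

For a mean, the margin of error is E = z·σ/√n, so n = (zσ/E)².
At 98% confidence, z = 2.326.
E = 8% of 10585 = 846.8 steps.
n = (2.326 × 2921 / 846.8)² = 64.38
Round up: n = 65.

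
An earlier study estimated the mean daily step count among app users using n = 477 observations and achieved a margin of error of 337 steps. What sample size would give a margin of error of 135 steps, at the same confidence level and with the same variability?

2973

Margin of error scales as 1/√n, so n₂ = n₁·(E₁/E₂)².
n₂ = 477 × (337/135)² = 477 × 6.231 = 2972.19
Round up: n₂ = 2973.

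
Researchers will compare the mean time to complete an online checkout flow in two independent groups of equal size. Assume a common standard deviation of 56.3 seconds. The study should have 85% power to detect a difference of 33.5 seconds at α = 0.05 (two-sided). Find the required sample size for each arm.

51 per group

For two equal groups, n per group = 2·((z_{α/2} + z_β)·σ/δ)².
z_{α/2} = 1.960; z_β = 1.036 (power 85%).
n = 2 × (2.996 × 56.3 / 33.5)² = 2 × 25.35 = 50.70
Round up: n = 51 per group.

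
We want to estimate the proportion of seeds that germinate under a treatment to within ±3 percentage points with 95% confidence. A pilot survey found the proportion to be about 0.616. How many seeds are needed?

1010

For a proportion with margin E = 0.03 at 95% confidence, z = 1.960.
n = p̂(1−p̂)(z/E)² = 0.616 × 0.384 × (1.960/0.03)² = 1009.67
Round up: n = 1010.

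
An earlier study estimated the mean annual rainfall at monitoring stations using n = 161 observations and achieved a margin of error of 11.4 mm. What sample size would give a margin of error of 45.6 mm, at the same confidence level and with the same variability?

Margin of error scales as 1/√n, so n₂ = n₁·(E₁/E₂)².
n₂ = 161 × (11.4/45.6)² = 161 × 0.0625 = 10.06
Round up: n₂ = 11.

11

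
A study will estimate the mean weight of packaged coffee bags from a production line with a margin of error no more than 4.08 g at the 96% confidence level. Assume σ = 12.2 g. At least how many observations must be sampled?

For a mean, the margin of error is E = z·σ/√n, so n = (zσ/E)².
At 96% confidence, z = 2.054.
n = (2.054 × 12.2 / 4.08)² = 37.72
Round up: n = 38.

38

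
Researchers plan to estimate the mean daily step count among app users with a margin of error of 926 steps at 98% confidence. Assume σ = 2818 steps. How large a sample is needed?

51

For a mean, the margin of error is E = z·σ/√n, so n = (zσ/E)².
At 98% confidence, z = 2.326.
n = (2.326 × 2818 / 926)² = 50.10
Round up: n = 51.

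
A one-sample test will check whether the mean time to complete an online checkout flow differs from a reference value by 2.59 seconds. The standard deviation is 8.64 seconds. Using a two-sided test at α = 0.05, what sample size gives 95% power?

145

For a one-sample z-test, n = ((z_{α/2} + z_β)·σ/δ)².
z_{α/2} = 1.960 (two-sided α = 0.05); z_β = 1.645 (power 95% → β = 0.05).
n = (3.605 × 8.64 / 2.59)² = 144.62
Round up: n = 145.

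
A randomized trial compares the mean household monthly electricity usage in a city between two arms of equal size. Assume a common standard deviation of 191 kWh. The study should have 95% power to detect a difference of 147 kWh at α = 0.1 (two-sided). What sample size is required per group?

37 per group

For two equal groups, n per group = 2·((z_{α/2} + z_β)·σ/δ)².
z_{α/2} = 1.645; z_β = 1.645 (power 95%).
n = 2 × (3.290 × 191 / 147)² = 2 × 18.27 = 36.54
Round up: n = 37 per group.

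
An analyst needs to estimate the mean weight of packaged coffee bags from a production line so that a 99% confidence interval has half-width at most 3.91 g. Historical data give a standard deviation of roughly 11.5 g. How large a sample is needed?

58

For a mean, the margin of error is E = z·σ/√n, so n = (zσ/E)².
At 99% confidence, z = 2.576.
n = (2.576 × 11.5 / 3.91)² = 57.40
Round up: n = 58.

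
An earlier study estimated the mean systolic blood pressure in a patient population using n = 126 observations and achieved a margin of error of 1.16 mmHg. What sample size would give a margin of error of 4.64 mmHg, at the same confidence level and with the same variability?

8

Margin of error scales as 1/√n, so n₂ = n₁·(E₁/E₂)².
n₂ = 126 × (1.16/4.64)² = 126 × 0.0625 = 7.88
Round up: n₂ = 8.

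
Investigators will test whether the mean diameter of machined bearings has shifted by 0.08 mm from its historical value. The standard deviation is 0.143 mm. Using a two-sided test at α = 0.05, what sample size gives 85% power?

For a one-sample z-test, n = ((z_{α/2} + z_β)·σ/δ)².
z_{α/2} = 1.960 (two-sided α = 0.05); z_β = 1.036 (power 85% → β = 0.15).
n = (2.996 × 0.143 / 0.08)² = 28.68
Round up: n = 29.

29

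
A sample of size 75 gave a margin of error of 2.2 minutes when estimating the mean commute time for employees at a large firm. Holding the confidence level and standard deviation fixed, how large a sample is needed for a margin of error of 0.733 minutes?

676

Margin of error scales as 1/√n, so n₂ = n₁·(E₁/E₂)².
n₂ = 75 × (2.2/0.733)² = 75 × 9.008 = 675.60
Round up: n₂ = 676.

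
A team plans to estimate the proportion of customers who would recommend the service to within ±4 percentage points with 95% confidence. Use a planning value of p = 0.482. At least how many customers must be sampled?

For a proportion with margin E = 0.04 at 95% confidence, z = 1.960.
n = p̂(1−p̂)(z/E)² = 0.482 × 0.518 × (1.960/0.04)² = 599.47
Round up: n = 600.

600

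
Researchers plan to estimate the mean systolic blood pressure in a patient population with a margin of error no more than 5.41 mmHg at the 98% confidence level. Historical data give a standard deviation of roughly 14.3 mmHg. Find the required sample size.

38

For a mean, the margin of error is E = z·σ/√n, so n = (zσ/E)².
At 98% confidence, z = 2.326.
n = (2.326 × 14.3 / 5.41)² = 37.80
Round up: n = 38.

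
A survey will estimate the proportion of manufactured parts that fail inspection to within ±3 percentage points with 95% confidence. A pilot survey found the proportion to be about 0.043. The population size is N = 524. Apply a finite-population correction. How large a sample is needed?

For a proportion with margin E = 0.03 at 95% confidence, z = 1.960.
n = p̂(1−p̂)(z/E)² = 0.043 × 0.957 × (1.960/0.03)² = 175.65 — call this n₀.
Finite-population correction with N = 524: n = n₀ / (1 + (n₀−1)/N) = 175.65 / 1.333 = 131.77
Round up: n = 132.

132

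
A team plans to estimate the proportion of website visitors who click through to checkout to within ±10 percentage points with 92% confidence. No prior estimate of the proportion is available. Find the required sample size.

For a proportion with margin E = 0.1 at 92% confidence, z = 1.751.
With no prior estimate, use p = 0.5, which maximizes p(1−p) at 0.25.
n = 0.25 × (z/E)² = 0.25 × (1.751/0.1)² = 76.65
Round up: n = 77.

n = 77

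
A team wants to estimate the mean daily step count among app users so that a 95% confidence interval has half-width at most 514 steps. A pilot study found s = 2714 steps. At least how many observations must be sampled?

For a mean, the margin of error is E = z·σ/√n, so n = (zσ/E)².
At 95% confidence, z = 1.960.
n = (1.960 × 2714 / 514)² = 107.10
Round up: n = 108.

108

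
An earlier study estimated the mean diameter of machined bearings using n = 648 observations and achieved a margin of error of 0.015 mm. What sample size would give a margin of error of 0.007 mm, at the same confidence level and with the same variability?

2976

Margin of error scales as 1/√n, so n₂ = n₁·(E₁/E₂)².
n₂ = 648 × (0.015/0.007)² = 648 × 4.592 = 2975.62
Round up: n₂ = 2976.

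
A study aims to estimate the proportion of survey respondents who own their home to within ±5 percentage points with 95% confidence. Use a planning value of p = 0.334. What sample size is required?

For a proportion with margin E = 0.05 at 95% confidence, z = 1.960.
n = p̂(1−p̂)(z/E)² = 0.334 × 0.666 × (1.960/0.05)² = 341.82
Round up: n = 342.

342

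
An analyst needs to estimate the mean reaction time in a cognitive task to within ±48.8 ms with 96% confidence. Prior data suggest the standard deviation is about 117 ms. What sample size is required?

25

For a mean, the margin of error is E = z·σ/√n, so n = (zσ/E)².
At 96% confidence, z = 2.054.
n = (2.054 × 117 / 48.8)² = 24.25
Round up: n = 25.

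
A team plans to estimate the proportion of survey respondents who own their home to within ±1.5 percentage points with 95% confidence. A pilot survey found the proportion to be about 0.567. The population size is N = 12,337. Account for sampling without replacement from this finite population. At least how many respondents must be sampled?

3129

For a proportion with margin E = 0.015 at 95% confidence, z = 1.960.
n = p̂(1−p̂)(z/E)² = 0.567 × 0.433 × (1.960/0.015)² = 4191.80 — call this n₀.
Finite-population correction with N = 12,337: n = n₀ / (1 + (n₀−1)/N) = 4191.80 / 1.34 = 3128.21
Round up: n = 3129.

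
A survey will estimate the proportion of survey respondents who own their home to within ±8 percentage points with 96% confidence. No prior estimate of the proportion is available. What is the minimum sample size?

n = 165

For a proportion with margin E = 0.08 at 96% confidence, z = 2.054.
With no prior estimate, use p = 0.5, which maximizes p(1−p) at 0.25.
n = 0.25 × (z/E)² = 0.25 × (2.054/0.08)² = 164.80
Round up: n = 165.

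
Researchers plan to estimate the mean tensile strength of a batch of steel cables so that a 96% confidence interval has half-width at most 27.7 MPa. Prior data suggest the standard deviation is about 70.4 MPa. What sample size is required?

n = 28

For a mean, the margin of error is E = z·σ/√n, so n = (zσ/E)².
At 96% confidence, z = 2.054.
n = (2.054 × 70.4 / 27.7)² = 27.25
Round up: n = 28.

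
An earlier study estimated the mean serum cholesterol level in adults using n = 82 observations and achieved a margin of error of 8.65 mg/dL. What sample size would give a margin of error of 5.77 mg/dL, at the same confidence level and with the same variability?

Margin of error scales as 1/√n, so n₂ = n₁·(E₁/E₂)².
n₂ = 82 × (8.65/5.77)² = 82 × 2.247 = 184.25
Round up: n₂ = 185.

n = 185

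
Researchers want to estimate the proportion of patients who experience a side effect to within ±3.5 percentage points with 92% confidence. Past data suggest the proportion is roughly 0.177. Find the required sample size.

For a proportion with margin E = 0.035 at 92% confidence, z = 1.751.
n = p̂(1−p̂)(z/E)² = 0.177 × 0.823 × (1.751/0.035)² = 364.59
Round up: n = 365.

365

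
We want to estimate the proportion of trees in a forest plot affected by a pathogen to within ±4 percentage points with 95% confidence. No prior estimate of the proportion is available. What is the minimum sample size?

n = 601

For a proportion with margin E = 0.04 at 95% confidence, z = 1.960.
With no prior estimate, use p = 0.5, which maximizes p(1−p) at 0.25.
n = 0.25 × (z/E)² = 0.25 × (1.960/0.04)² = 600.25
Round up: n = 601.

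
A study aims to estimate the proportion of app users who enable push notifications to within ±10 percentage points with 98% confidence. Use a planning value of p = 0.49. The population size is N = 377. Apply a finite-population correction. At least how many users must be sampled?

n = 100

For a proportion with margin E = 0.1 at 98% confidence, z = 2.326.
n = p̂(1−p̂)(z/E)² = 0.49 × 0.51 × (2.326/0.1)² = 135.20 — call this n₀.
Finite-population correction with N = 377: n = n₀ / (1 + (n₀−1)/N) = 135.20 / 1.356 = 99.71
Round up: n = 100.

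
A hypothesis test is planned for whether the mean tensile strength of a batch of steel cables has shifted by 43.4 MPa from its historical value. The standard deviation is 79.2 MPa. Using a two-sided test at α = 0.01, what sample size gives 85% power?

For a one-sample z-test, n = ((z_{α/2} + z_β)·σ/δ)².
z_{α/2} = 2.576 (two-sided α = 0.01); z_β = 1.036 (power 85% → β = 0.15).
n = (3.612 × 79.2 / 43.4)² = 43.45
Round up: n = 44.

44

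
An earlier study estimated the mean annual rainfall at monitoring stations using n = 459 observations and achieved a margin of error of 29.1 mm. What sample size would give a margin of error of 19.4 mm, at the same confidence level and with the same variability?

n = 1033

Margin of error scales as 1/√n, so n₂ = n₁·(E₁/E₂)².
n₂ = 459 × (29.1/19.4)² = 459 × 2.25 = 1032.75
Round up: n₂ = 1033.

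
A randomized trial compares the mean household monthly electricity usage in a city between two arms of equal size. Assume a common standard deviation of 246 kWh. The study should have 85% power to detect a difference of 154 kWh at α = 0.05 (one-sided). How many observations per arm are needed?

37 per group

For two equal groups, n per group = 2·((z_α + z_β)·σ/δ)².
z_α = 1.645; z_β = 1.036 (power 85%).
n = 2 × (2.681 × 246 / 154)² = 2 × 18.34 = 36.68
Round up: n = 37 per group.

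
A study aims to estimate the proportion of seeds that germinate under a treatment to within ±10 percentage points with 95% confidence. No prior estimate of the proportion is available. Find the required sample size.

For a proportion with margin E = 0.1 at 95% confidence, z = 1.960.
With no prior estimate, use p = 0.5, which maximizes p(1−p) at 0.25.
n = 0.25 × (z/E)² = 0.25 × (1.960/0.1)² = 96.04
Round up: n = 97.

n = 97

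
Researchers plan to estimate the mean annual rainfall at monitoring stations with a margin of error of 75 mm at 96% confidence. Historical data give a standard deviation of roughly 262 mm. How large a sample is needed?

For a mean, the margin of error is E = z·σ/√n, so n = (zσ/E)².
At 96% confidence, z = 2.054.
n = (2.054 × 262 / 75)² = 51.49
Round up: n = 52.

n = 52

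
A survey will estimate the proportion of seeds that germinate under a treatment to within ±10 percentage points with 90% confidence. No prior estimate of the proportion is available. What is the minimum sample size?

68

For a proportion with margin E = 0.1 at 90% confidence, z = 1.645.
With no prior estimate, use p = 0.5, which maximizes p(1−p) at 0.25.
n = 0.25 × (z/E)² = 0.25 × (1.645/0.1)² = 67.65
Round up: n = 68.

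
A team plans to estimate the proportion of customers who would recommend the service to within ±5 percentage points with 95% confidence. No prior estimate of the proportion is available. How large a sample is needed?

For a proportion with margin E = 0.05 at 95% confidence, z = 1.960.
With no prior estimate, use p = 0.5, which maximizes p(1−p) at 0.25.
n = 0.25 × (z/E)² = 0.25 × (1.960/0.05)² = 384.16
Round up: n = 385.

385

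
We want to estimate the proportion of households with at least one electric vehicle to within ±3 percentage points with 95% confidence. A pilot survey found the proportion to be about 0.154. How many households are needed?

For a proportion with margin E = 0.03 at 95% confidence, z = 1.960.
n = p̂(1−p̂)(z/E)² = 0.154 × 0.846 × (1.960/0.03)² = 556.11
Round up: n = 557.

n = 557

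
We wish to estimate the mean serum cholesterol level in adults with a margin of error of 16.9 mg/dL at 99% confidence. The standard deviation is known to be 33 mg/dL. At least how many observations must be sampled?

26

For a mean, the margin of error is E = z·σ/√n, so n = (zσ/E)².
At 99% confidence, z = 2.576.
n = (2.576 × 33 / 16.9)² = 25.30
Round up: n = 26.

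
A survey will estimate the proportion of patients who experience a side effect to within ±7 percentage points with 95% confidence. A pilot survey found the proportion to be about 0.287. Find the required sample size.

For a proportion with margin E = 0.07 at 95% confidence, z = 1.960.
n = p̂(1−p̂)(z/E)² = 0.287 × 0.713 × (1.960/0.07)² = 160.43
Round up: n = 161.

161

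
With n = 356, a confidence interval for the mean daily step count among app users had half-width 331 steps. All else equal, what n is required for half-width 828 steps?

Margin of error scales as 1/√n, so n₂ = n₁·(E₁/E₂)².
n₂ = 356 × (331/828)² = 356 × 0.1598 = 56.89
Round up: n₂ = 57.

57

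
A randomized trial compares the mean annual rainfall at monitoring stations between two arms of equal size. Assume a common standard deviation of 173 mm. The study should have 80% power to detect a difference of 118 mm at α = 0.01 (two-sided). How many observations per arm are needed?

For two equal groups, n per group = 2·((z_{α/2} + z_β)·σ/δ)².
z_{α/2} = 2.576; z_β = 0.842 (power 80%).
n = 2 × (3.418 × 173 / 118)² = 2 × 25.11 = 50.22
Round up: n = 51 per group.

51 per group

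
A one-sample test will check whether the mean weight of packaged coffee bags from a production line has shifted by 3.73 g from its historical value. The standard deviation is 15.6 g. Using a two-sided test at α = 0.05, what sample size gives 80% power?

n = 138

For a one-sample z-test, n = ((z_{α/2} + z_β)·σ/δ)².
z_{α/2} = 1.960 (two-sided α = 0.05); z_β = 0.842 (power 80% → β = 0.2).
n = (2.802 × 15.6 / 3.73)² = 137.33
Round up: n = 138.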